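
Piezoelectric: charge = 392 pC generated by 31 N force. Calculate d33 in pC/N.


d33 = 392 / 31 = 12.6 pC/N

12.6


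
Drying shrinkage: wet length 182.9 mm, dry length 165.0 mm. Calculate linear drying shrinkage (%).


DS = (182.9 - 165.0) / 182.9 * 100 = 9.79%

9.79


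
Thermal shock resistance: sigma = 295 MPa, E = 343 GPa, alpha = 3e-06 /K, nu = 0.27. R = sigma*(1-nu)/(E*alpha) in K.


R = 295*(1-0.27)/(343*1000*3e-06) = 209 K

209


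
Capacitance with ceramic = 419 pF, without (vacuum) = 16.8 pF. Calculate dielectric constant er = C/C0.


er = 419 / 16.8 = 24.94

24.94


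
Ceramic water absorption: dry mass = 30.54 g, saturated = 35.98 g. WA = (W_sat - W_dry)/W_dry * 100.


WA = (35.98 - 30.54) / 30.54 * 100 = 17.81%

17.81


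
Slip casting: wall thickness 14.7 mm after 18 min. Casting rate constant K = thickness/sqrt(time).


K = 14.7 / sqrt(18) = 14.7 / 4.2426 = 3.465 mm/min^0.5

3.465


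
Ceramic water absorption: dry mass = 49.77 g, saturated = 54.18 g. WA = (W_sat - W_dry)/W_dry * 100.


WA = (54.18 - 49.77) / 49.77 * 100 = 8.86%

8.86


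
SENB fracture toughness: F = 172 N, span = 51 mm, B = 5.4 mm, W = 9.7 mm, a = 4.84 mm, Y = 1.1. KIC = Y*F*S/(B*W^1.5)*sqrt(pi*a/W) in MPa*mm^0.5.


KIC = 1.1*172*51/(5.4*9.7^1.5)*sqrt(pi*4.84/9.7) = 74.05

74.05


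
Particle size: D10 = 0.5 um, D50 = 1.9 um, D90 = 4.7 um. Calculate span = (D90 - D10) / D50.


Span = (4.7 - 0.5) / 1.9 = 4.2 / 1.9 = 2.211

2.211


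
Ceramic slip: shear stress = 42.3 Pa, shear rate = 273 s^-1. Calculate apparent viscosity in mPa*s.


eta = tau/gamma * 1000 = 42.3/273 * 1000 = 154.9 mPa*s

154.9


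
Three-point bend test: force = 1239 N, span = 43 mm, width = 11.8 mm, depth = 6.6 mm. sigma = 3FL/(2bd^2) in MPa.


sigma = 3*1239*43/(2*11.8*6.6^2) = 155.5 MPa

155.5


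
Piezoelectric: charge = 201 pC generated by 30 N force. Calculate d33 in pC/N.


d33 = 201 / 30 = 6.7 pC/N

6.7


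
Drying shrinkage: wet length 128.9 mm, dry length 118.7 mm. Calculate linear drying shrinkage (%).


DS = (128.9 - 118.7) / 128.9 * 100 = 7.91%

7.91


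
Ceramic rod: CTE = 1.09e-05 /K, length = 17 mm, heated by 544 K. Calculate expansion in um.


dL = 1.09e-05 * 17 * 544 * 1000 = 100.803 um

100.803


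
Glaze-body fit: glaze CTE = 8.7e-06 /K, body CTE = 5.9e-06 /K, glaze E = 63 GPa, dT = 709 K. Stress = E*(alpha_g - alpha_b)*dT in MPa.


Stress = 63*1000*(8.7e-06 - 5.9e-06)*709 = 125.1 MPa

125.1


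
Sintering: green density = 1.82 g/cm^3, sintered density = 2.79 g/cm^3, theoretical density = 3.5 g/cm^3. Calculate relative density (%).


Relative = 2.79 / 3.5 * 100 = 79.7%

79.7


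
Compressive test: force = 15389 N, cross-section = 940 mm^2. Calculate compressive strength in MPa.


CS = 15389 / 940 = 16.4 MPa

16.4


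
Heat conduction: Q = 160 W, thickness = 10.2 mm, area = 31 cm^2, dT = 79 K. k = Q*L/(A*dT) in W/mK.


k = 160*10.2/1000/(31/10000*79) = 6.66 W/mK

6.66


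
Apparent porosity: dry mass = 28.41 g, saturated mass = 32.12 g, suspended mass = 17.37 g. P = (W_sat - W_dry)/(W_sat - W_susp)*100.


P = (32.12 - 28.41) / (32.12 - 17.37) * 100 = 3.71 / 14.75 * 100 = 25.2%

25.2


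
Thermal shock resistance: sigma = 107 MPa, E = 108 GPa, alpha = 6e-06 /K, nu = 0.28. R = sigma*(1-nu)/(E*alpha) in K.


R = 107*(1-0.28)/(108*1000*6e-06) = 119 K

119


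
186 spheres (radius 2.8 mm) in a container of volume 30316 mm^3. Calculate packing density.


V_sphere = 4/3*pi*2.8^3 = 91.9523 mm^3
Total V = 186*91.9523 = 17103.1278 mm^3
PD = 17103.1278 / 30316 = 0.564

0.564


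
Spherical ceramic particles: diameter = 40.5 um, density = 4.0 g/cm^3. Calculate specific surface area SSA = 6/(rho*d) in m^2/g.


SSA = 6 / (4.0 * 40.5) = 0.037 m^2/g

0.037


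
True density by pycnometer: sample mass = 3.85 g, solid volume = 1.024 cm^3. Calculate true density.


TD = 3.85 / 1.024 = 3.76 g/cm^3

3.76


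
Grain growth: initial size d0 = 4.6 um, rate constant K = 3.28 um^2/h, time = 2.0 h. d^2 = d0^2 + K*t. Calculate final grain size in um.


d^2 = 4.6^2 + 3.28*2.0 = 27.72
d = sqrt(27.72) = 5.26 um

5.26


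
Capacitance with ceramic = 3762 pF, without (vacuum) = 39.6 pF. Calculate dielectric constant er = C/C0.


er = 3762 / 39.6 = 95.0

95.0


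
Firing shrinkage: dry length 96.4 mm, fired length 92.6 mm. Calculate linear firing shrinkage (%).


FS = (96.4 - 92.6) / 96.4 * 100 = 3.94%

3.94


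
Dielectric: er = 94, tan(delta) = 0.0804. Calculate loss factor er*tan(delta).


Loss = 94 * 0.0804 = 7.558

7.558


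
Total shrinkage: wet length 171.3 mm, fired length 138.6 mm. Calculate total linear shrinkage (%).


TS = (171.3 - 138.6) / 171.3 * 100 = 19.09%

19.09


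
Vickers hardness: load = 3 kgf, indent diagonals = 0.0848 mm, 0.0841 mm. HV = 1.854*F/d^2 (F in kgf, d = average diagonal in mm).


d_avg = (0.0848+0.0841)/2 = 0.08445 mm
HV = 1.854*3/0.08445^2 = 780

780


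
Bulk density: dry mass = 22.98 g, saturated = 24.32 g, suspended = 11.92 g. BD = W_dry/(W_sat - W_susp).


BD = 22.98 / (24.32 - 11.92) = 22.98 / 12.4 = 1.853 g/cm^3

1.853


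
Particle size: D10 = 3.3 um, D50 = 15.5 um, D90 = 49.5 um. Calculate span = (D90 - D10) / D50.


Span = (49.5 - 3.3) / 15.5 = 46.2 / 15.5 = 2.981

2.981


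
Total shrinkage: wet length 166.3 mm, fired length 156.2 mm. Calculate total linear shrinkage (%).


TS = (166.3 - 156.2) / 166.3 * 100 = 6.07%

6.07


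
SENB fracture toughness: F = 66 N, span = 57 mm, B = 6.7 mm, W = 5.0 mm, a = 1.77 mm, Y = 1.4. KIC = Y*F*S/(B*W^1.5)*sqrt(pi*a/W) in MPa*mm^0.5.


KIC = 1.4*66*57/(6.7*5.0^1.5)*sqrt(pi*1.77/5.0) = 74.15

74.15


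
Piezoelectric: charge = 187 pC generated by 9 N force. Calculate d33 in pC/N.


d33 = 187 / 9 = 20.8 pC/N

20.8


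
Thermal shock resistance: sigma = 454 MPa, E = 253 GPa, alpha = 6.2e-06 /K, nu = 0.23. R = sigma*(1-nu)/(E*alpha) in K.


R = 454*(1-0.23)/(253*1000*6.2e-06) = 223 K

223


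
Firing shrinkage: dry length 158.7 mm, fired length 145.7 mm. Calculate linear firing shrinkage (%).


FS = (158.7 - 145.7) / 158.7 * 100 = 8.19%

8.19


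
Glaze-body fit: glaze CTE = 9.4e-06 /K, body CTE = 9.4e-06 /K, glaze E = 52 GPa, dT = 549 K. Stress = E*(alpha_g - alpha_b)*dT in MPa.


Stress = 52*1000*(9.4e-06 - 9.4e-06)*549 = 0.0 MPa

0.0


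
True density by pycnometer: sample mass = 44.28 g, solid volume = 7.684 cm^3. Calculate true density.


TD = 44.28 / 7.684 = 5.763 g/cm^3

5.763


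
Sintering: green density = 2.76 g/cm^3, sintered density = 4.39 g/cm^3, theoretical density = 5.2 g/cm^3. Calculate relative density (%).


Relative = 4.39 / 5.2 * 100 = 84.4%

84.4


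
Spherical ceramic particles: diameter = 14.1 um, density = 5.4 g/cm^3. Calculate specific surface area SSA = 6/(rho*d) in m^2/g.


SSA = 6 / (5.4 * 14.1) = 0.079 m^2/g

0.079


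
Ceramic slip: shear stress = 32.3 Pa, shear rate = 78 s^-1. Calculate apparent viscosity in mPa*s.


eta = tau/gamma * 1000 = 32.3/78 * 1000 = 414.1 mPa*s

414.1


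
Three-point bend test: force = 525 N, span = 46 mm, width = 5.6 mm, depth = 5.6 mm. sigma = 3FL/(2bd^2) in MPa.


sigma = 3*525*46/(2*5.6*5.6^2) = 206.3 MPa

206.3


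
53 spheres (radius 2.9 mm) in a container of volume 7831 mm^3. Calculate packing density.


V_sphere = 4/3*pi*2.9^3 = 102.1604 mm^3
Total V = 53*102.1604 = 5414.5012 mm^3
PD = 5414.5012 / 7831 = 0.691

0.691


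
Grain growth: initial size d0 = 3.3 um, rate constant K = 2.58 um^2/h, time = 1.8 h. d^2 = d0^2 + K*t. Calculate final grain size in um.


d^2 = 3.3^2 + 2.58*1.8 = 15.534
d = sqrt(15.534) = 3.94 um

3.94


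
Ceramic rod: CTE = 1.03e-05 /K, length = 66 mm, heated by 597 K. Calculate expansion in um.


dL = 1.03e-05 * 66 * 597 * 1000 = 405.841 um

405.841


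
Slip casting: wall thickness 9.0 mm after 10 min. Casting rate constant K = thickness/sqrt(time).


K = 9.0 / sqrt(10) = 9.0 / 3.1623 = 2.846 mm/min^0.5

2.846


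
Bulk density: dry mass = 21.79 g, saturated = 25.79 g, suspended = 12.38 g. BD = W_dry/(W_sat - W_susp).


BD = 21.79 / (25.79 - 12.38) = 21.79 / 13.41 = 1.625 g/cm^3

1.625


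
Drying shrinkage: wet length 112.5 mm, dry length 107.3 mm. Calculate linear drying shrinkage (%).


DS = (112.5 - 107.3) / 112.5 * 100 = 4.62%

4.62


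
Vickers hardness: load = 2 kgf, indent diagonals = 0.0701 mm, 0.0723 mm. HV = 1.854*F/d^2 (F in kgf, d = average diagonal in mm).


d_avg = (0.0701+0.0723)/2 = 0.0712 mm
HV = 1.854*2/0.0712^2 = 731

731


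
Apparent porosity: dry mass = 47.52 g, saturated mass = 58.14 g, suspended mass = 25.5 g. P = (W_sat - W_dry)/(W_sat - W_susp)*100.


P = (58.14 - 47.52) / (58.14 - 25.5) * 100 = 10.62 / 32.64 * 100 = 32.5%

32.5


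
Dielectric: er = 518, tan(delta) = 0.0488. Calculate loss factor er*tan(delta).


Loss = 518 * 0.0488 = 25.278

25.278


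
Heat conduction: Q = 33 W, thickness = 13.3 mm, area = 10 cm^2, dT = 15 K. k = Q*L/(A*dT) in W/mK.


k = 33*13.3/1000/(10/10000*15) = 29.26 W/mK

29.26


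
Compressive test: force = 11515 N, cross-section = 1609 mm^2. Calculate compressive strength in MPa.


CS = 11515 / 1609 = 7.2 MPa

7.2


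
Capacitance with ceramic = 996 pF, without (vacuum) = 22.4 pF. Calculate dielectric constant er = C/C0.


er = 996 / 22.4 = 44.46

44.46


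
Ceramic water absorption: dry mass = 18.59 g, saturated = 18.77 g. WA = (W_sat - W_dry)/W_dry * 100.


WA = (18.77 - 18.59) / 18.59 * 100 = 0.97%

0.97


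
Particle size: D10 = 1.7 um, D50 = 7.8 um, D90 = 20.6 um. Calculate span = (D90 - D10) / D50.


Span = (20.6 - 1.7) / 7.8 = 18.9 / 7.8 = 2.423

2.423


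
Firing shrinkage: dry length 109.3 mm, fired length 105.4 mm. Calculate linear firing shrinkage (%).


FS = (109.3 - 105.4) / 109.3 * 100 = 3.57%

3.57


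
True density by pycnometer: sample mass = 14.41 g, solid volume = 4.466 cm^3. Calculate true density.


TD = 14.41 / 4.466 = 3.227 g/cm^3

3.227


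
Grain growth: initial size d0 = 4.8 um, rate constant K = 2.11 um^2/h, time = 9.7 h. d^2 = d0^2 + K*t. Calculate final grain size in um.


d^2 = 4.8^2 + 2.11*9.7 = 43.507
d = sqrt(43.507) = 6.6 um

6.6


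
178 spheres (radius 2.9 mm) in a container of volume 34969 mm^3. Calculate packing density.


V_sphere = 4/3*pi*2.9^3 = 102.1604 mm^3
Total V = 178*102.1604 = 18184.5512 mm^3
PD = 18184.5512 / 34969 = 0.52

0.52


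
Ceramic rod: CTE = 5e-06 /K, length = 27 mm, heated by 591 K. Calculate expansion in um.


dL = 5e-06 * 27 * 591 * 1000 = 79.785 um

79.785


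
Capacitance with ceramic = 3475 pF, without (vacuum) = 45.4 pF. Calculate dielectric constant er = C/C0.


er = 3475 / 45.4 = 76.54

76.54


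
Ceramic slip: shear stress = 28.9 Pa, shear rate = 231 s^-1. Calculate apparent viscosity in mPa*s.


eta = tau/gamma * 1000 = 28.9/231 * 1000 = 125.1 mPa*s

125.1


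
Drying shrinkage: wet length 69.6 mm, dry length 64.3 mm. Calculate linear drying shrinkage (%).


DS = (69.6 - 64.3) / 69.6 * 100 = 7.61%

7.61


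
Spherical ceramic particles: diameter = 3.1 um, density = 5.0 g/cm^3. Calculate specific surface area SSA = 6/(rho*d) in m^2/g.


SSA = 6 / (5.0 * 3.1) = 0.387 m^2/g

0.387


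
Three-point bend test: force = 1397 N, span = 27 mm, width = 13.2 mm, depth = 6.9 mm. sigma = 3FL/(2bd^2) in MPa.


sigma = 3*1397*27/(2*13.2*6.9^2) = 90.0 MPa

90.0


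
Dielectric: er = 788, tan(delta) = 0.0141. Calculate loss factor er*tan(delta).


Loss = 788 * 0.0141 = 11.111

11.111


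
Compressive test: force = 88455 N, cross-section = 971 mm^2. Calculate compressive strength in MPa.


CS = 88455 / 971 = 91.1 MPa

91.1


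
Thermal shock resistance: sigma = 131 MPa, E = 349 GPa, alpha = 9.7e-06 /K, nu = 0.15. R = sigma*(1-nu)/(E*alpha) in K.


R = 131*(1-0.15)/(349*1000*9.7e-06) = 33 K

33


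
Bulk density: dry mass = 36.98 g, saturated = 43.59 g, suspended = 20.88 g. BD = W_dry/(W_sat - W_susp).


BD = 36.98 / (43.59 - 20.88) = 36.98 / 22.71 = 1.628 g/cm^3

1.628


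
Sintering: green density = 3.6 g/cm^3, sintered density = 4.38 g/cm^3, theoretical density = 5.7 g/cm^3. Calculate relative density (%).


Relative = 4.38 / 5.7 * 100 = 76.8%

76.8


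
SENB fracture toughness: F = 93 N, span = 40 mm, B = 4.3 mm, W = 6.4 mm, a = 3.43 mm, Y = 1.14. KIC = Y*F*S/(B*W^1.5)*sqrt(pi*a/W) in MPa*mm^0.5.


KIC = 1.14*93*40/(4.3*6.4^1.5)*sqrt(pi*3.43/6.4) = 79.04

79.04


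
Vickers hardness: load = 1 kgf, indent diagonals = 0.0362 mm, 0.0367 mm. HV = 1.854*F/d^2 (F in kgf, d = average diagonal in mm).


d_avg = (0.0362+0.0367)/2 = 0.03645 mm
HV = 1.854*1/0.03645^2 = 1395

1395


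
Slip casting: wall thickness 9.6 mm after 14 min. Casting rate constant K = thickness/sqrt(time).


K = 9.6 / sqrt(14) = 9.6 / 3.7417 = 2.566 mm/min^0.5

2.566


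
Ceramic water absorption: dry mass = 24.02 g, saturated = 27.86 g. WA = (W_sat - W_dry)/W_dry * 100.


WA = (27.86 - 24.02) / 24.02 * 100 = 15.99%

15.99


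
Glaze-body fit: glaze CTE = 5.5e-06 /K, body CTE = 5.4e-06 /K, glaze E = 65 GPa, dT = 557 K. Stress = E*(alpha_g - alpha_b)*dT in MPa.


Stress = 65*1000*(5.5e-06 - 5.4e-06)*557 = 3.6 MPa

3.6


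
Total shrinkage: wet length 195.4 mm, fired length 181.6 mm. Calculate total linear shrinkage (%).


TS = (195.4 - 181.6) / 195.4 * 100 = 7.06%

7.06


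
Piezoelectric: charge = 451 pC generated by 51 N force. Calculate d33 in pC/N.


d33 = 451 / 51 = 8.8 pC/N

8.8


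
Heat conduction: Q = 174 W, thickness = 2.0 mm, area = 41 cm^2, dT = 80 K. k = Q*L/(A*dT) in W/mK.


k = 174*2.0/1000/(41/10000*80) = 1.06 W/mK

1.06


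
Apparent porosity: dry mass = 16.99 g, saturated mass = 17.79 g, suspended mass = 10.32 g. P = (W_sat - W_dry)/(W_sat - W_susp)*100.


P = (17.79 - 16.99) / (17.79 - 10.32) * 100 = 0.8 / 7.47 * 100 = 10.7%

10.7


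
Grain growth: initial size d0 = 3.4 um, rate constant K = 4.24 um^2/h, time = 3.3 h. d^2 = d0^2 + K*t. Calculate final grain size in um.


d^2 = 3.4^2 + 4.24*3.3 = 25.552
d = sqrt(25.552) = 5.05 um

5.05


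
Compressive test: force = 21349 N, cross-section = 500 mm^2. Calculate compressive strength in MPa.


CS = 21349 / 500 = 42.7 MPa

42.7


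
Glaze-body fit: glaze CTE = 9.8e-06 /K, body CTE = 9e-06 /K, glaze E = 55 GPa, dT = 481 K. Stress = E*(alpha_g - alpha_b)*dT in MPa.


Stress = 55*1000*(9.8e-06 - 9e-06)*481 = 21.2 MPa

21.2


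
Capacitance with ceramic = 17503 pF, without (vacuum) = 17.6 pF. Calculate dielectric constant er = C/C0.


er = 17503 / 17.6 = 994.49

994.49


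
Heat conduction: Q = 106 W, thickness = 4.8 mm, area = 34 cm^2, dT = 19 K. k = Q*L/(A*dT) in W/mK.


k = 106*4.8/1000/(34/10000*19) = 7.88 W/mK

7.88


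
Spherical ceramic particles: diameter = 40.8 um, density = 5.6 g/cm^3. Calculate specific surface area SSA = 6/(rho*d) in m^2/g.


SSA = 6 / (5.6 * 40.8) = 0.026 m^2/g

0.026


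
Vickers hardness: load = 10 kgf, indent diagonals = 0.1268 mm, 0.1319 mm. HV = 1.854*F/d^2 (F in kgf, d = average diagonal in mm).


d_avg = (0.1268+0.1319)/2 = 0.12935 mm
HV = 1.854*10/0.12935^2 = 1108

1108


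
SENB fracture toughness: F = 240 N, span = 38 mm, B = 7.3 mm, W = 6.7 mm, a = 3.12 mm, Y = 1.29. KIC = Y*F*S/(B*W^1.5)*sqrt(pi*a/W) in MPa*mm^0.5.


KIC = 1.29*240*38/(7.3*6.7^1.5)*sqrt(pi*3.12/6.7) = 112.4

112.4


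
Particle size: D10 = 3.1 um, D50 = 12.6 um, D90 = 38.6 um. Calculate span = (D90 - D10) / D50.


Span = (38.6 - 3.1) / 12.6 = 35.5 / 12.6 = 2.817

2.817


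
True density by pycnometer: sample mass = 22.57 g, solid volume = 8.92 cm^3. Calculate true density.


TD = 22.57 / 8.92 = 2.53 g/cm^3

2.53


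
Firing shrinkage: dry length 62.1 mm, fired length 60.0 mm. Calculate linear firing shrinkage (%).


FS = (62.1 - 60.0) / 62.1 * 100 = 3.38%

3.38


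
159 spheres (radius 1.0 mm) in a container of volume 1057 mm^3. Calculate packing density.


V_sphere = 4/3*pi*1.0^3 = 4.1888 mm^3
Total V = 159*4.1888 = 666.0192 mm^3
PD = 666.0192 / 1057 = 0.63

0.63


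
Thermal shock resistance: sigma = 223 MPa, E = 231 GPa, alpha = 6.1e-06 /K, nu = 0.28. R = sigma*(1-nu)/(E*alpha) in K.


R = 223*(1-0.28)/(231*1000*6.1e-06) = 114 K

114


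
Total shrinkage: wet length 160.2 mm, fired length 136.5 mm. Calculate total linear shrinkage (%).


TS = (160.2 - 136.5) / 160.2 * 100 = 14.79%

14.79


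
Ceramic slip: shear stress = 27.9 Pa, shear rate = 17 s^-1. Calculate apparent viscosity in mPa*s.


eta = tau/gamma * 1000 = 27.9/17 * 1000 = 1641.2 mPa*s

1641.2


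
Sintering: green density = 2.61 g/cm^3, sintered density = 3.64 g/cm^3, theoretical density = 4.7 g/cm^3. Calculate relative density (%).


Relative = 3.64 / 4.7 * 100 = 77.4%

77.4


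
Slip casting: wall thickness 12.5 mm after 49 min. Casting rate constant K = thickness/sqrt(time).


K = 12.5 / sqrt(49) = 12.5 / 7.0 = 1.786 mm/min^0.5

1.786


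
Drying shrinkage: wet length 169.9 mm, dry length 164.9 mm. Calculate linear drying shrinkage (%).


DS = (169.9 - 164.9) / 169.9 * 100 = 2.94%

2.94


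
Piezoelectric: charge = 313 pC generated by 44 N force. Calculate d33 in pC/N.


d33 = 313 / 44 = 7.1 pC/N

7.1


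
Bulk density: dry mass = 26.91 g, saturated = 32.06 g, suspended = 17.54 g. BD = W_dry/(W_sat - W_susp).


BD = 26.91 / (32.06 - 17.54) = 26.91 / 14.52 = 1.853 g/cm^3

1.853


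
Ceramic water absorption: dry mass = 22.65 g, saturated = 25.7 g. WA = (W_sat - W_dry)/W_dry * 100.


WA = (25.7 - 22.65) / 22.65 * 100 = 13.47%

13.47


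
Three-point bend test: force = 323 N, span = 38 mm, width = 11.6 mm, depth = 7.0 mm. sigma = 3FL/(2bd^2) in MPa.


sigma = 3*323*38/(2*11.6*7.0^2) = 32.4 MPa

32.4


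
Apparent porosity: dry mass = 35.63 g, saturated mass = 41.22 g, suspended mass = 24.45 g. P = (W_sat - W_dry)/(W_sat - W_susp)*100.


P = (41.22 - 35.63) / (41.22 - 24.45) * 100 = 5.59 / 16.77 * 100 = 33.3%

33.3


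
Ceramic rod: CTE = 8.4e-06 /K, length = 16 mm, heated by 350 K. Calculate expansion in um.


dL = 8.4e-06 * 16 * 350 * 1000 = 47.04 um

47.04


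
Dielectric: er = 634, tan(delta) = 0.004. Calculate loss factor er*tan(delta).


Loss = 634 * 0.004 = 2.536

2.536


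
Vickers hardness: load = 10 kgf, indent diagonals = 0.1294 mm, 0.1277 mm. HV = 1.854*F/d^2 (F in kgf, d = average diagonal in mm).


d_avg = (0.1294+0.1277)/2 = 0.12855 mm
HV = 1.854*10/0.12855^2 = 1122

1122


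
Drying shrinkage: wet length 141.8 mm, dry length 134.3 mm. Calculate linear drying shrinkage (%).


DS = (141.8 - 134.3) / 141.8 * 100 = 5.29%

5.29


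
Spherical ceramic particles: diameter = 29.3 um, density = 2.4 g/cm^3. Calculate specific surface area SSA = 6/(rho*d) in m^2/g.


SSA = 6 / (2.4 * 29.3) = 0.085 m^2/g

0.085


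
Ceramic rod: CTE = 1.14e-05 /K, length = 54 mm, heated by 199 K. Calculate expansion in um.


dL = 1.14e-05 * 54 * 199 * 1000 = 122.504 um

122.504


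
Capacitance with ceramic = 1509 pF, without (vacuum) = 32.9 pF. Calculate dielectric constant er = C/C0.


er = 1509 / 32.9 = 45.87

45.87


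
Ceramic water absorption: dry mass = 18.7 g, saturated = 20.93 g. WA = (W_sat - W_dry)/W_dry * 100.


WA = (20.93 - 18.7) / 18.7 * 100 = 11.93%

11.93


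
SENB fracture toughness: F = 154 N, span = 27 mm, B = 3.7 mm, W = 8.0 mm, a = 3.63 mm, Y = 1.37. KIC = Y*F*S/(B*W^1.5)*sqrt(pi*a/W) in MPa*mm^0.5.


KIC = 1.37*154*27/(3.7*8.0^1.5)*sqrt(pi*3.63/8.0) = 81.24

81.24


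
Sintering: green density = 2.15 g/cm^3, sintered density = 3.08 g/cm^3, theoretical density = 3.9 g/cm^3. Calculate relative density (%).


Relative = 3.08 / 3.9 * 100 = 79.0%

79.0


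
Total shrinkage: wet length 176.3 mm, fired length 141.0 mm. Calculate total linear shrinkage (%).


TS = (176.3 - 141.0) / 176.3 * 100 = 20.02%

20.02


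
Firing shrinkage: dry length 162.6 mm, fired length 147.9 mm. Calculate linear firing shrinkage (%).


FS = (162.6 - 147.9) / 162.6 * 100 = 9.04%

9.04


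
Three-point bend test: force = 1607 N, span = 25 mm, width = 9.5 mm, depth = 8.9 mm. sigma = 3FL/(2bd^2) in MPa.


sigma = 3*1607*25/(2*9.5*8.9^2) = 80.1 MPa

80.1


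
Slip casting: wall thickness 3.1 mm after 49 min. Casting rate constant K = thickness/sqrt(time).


K = 3.1 / sqrt(49) = 3.1 / 7.0 = 0.443 mm/min^0.5

0.443


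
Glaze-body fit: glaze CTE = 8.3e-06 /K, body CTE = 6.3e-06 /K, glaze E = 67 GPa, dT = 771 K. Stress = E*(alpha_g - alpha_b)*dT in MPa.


Stress = 67*1000*(8.3e-06 - 6.3e-06)*771 = 103.3 MPa

103.3


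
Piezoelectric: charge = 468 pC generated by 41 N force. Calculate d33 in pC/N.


d33 = 468 / 41 = 11.4 pC/N

11.4


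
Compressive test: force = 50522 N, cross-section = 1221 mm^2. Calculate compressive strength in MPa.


CS = 50522 / 1221 = 41.4 MPa

41.4


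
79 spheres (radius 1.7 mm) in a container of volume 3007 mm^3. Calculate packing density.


V_sphere = 4/3*pi*1.7^3 = 20.5795 mm^3
Total V = 79*20.5795 = 1625.7805 mm^3
PD = 1625.7805 / 3007 = 0.541

0.541


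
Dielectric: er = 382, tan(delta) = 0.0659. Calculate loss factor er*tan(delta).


Loss = 382 * 0.0659 = 25.174

25.174


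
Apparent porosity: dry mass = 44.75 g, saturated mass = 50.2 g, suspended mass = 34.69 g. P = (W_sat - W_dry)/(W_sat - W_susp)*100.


P = (50.2 - 44.75) / (50.2 - 34.69) * 100 = 5.45 / 15.51 * 100 = 35.1%

35.1


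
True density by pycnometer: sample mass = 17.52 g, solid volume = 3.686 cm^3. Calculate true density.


TD = 17.52 / 3.686 = 4.753 g/cm^3

4.753


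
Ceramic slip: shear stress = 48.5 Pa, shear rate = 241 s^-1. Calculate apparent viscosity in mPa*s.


eta = tau/gamma * 1000 = 48.5/241 * 1000 = 201.2 mPa*s

201.2


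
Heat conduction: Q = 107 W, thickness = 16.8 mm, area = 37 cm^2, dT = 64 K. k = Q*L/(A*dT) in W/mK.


k = 107*16.8/1000/(37/10000*64) = 7.59 W/mK

7.59


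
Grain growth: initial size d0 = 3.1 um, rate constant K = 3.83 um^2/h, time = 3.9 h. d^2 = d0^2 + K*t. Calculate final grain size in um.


d^2 = 3.1^2 + 3.83*3.9 = 24.547
d = sqrt(24.547) = 4.95 um

4.95


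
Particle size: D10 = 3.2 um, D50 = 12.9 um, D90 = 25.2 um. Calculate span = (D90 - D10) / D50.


Span = (25.2 - 3.2) / 12.9 = 22.0 / 12.9 = 1.705

1.705


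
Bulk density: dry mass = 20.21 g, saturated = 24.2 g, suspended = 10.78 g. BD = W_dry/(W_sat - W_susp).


BD = 20.21 / (24.2 - 10.78) = 20.21 / 13.42 = 1.506 g/cm^3

1.506


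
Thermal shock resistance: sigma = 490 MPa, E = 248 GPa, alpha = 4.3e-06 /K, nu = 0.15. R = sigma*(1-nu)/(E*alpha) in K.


R = 490*(1-0.15)/(248*1000*4.3e-06) = 391 K

391


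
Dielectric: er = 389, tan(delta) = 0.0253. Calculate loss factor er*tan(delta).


Loss = 389 * 0.0253 = 9.842

9.842


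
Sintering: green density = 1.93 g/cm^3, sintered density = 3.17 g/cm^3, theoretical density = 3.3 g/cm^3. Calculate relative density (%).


Relative = 3.17 / 3.3 * 100 = 96.1%

96.1


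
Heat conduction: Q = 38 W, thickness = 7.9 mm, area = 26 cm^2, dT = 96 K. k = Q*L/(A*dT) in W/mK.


k = 38*7.9/1000/(26/10000*96) = 1.2 W/mK

1.2


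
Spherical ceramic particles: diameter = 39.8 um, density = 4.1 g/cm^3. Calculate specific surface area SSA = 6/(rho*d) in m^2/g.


SSA = 6 / (4.1 * 39.8) = 0.037 m^2/g

0.037


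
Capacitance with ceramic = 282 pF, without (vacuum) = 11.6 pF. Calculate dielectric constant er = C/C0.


er = 282 / 11.6 = 24.31

24.31


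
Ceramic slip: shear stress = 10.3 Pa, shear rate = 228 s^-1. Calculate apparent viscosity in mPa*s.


eta = tau/gamma * 1000 = 10.3/228 * 1000 = 45.2 mPa*s

45.2


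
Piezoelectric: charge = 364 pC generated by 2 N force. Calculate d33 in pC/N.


d33 = 364 / 2 = 182.0 pC/N

182.0


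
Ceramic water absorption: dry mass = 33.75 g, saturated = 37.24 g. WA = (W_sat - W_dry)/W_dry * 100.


WA = (37.24 - 33.75) / 33.75 * 100 = 10.34%

10.34


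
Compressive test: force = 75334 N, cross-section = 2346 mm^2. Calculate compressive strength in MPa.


CS = 75334 / 2346 = 32.1 MPa

32.1


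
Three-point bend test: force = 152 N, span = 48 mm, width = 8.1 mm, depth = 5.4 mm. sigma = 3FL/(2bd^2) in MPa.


sigma = 3*152*48/(2*8.1*5.4^2) = 46.3 MPa

46.3


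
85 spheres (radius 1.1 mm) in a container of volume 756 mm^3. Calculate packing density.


V_sphere = 4/3*pi*1.1^3 = 5.5753 mm^3
Total V = 85*5.5753 = 473.9005 mm^3
PD = 473.9005 / 756 = 0.627

0.627


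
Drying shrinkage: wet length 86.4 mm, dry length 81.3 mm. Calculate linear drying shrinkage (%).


DS = (86.4 - 81.3) / 86.4 * 100 = 5.9%

5.9


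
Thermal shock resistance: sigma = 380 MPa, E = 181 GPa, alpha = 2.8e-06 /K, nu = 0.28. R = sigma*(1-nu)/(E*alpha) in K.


R = 380*(1-0.28)/(181*1000*2.8e-06) = 540 K

540


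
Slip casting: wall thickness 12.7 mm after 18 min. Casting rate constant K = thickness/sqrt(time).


K = 12.7 / sqrt(18) = 12.7 / 4.2426 = 2.993 mm/min^0.5

2.993


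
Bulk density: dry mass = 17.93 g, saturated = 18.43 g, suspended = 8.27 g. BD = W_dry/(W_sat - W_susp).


BD = 17.93 / (18.43 - 8.27) = 17.93 / 10.16 = 1.765 g/cm^3

1.765


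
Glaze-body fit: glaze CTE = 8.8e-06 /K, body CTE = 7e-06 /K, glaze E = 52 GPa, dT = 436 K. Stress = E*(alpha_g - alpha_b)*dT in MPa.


Stress = 52*1000*(8.8e-06 - 7e-06)*436 = 40.8 MPa

40.8


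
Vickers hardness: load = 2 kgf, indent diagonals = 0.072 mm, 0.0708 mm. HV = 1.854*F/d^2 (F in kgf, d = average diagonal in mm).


d_avg = (0.072+0.0708)/2 = 0.0714 mm
HV = 1.854*2/0.0714^2 = 727

727


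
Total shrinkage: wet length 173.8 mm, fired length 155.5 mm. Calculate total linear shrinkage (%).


TS = (173.8 - 155.5) / 173.8 * 100 = 10.53%

10.53


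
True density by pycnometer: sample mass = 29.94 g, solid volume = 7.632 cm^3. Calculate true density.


TD = 29.94 / 7.632 = 3.923 g/cm^3

3.923


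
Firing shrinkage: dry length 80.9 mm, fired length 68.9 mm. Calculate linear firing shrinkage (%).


FS = (80.9 - 68.9) / 80.9 * 100 = 14.83%

14.83


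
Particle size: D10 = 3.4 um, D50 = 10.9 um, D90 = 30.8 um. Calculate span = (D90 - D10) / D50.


Span = (30.8 - 3.4) / 10.9 = 27.4 / 10.9 = 2.514

2.514


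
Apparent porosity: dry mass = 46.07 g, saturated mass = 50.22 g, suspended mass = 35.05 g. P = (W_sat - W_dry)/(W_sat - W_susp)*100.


P = (50.22 - 46.07) / (50.22 - 35.05) * 100 = 4.15 / 15.17 * 100 = 27.4%

27.4


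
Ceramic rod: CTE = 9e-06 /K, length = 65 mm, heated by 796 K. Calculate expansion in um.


dL = 9e-06 * 65 * 796 * 1000 = 465.66 um

465.66


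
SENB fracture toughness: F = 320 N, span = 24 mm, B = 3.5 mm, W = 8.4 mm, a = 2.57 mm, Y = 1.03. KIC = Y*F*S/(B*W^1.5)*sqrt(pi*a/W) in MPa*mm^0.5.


KIC = 1.03*320*24/(3.5*8.4^1.5)*sqrt(pi*2.57/8.4) = 91.02

91.02


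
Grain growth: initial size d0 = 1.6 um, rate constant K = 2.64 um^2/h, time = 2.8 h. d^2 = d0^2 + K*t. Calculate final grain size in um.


d^2 = 1.6^2 + 2.64*2.8 = 9.952
d = sqrt(9.952) = 3.15 um

3.15


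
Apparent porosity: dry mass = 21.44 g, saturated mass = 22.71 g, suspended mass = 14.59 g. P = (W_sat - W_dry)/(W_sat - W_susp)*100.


P = (22.71 - 21.44) / (22.71 - 14.59) * 100 = 1.27 / 8.12 * 100 = 15.6%

15.6


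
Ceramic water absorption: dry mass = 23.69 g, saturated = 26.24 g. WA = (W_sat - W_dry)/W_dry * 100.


WA = (26.24 - 23.69) / 23.69 * 100 = 10.76%

10.76


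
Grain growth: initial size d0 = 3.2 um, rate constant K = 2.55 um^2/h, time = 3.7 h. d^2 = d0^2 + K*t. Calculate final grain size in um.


d^2 = 3.2^2 + 2.55*3.7 = 19.675
d = sqrt(19.675) = 4.44 um

4.44


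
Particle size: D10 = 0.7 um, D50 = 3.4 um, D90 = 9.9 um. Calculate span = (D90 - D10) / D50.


Span = (9.9 - 0.7) / 3.4 = 9.2 / 3.4 = 2.706

2.706


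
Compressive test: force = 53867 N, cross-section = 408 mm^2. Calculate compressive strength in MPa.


CS = 53867 / 408 = 132.0 MPa

132.0


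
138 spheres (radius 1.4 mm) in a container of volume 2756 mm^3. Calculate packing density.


V_sphere = 4/3*pi*1.4^3 = 11.494 mm^3
Total V = 138*11.494 = 1586.172 mm^3
PD = 1586.172 / 2756 = 0.576

0.576


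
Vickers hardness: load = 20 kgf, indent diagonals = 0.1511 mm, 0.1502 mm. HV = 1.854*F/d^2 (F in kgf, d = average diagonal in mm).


d_avg = (0.1511+0.1502)/2 = 0.15065 mm
HV = 1.854*20/0.15065^2 = 1634

1634


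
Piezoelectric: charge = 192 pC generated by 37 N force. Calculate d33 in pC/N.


d33 = 192 / 37 = 5.2 pC/N

5.2


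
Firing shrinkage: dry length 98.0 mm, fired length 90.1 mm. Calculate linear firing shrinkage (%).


FS = (98.0 - 90.1) / 98.0 * 100 = 8.06%

8.06


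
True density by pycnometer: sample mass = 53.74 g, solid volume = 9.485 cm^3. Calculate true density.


TD = 53.74 / 9.485 = 5.666 g/cm^3

5.666


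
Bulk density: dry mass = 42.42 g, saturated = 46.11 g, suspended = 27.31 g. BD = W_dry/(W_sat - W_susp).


BD = 42.42 / (46.11 - 27.31) = 42.42 / 18.8 = 2.256 g/cm^3

2.256


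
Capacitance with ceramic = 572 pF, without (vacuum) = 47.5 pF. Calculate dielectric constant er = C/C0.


er = 572 / 47.5 = 12.04

12.04


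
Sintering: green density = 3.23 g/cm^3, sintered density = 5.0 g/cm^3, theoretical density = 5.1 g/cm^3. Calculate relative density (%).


Relative = 5.0 / 5.1 * 100 = 98.0%

98.0


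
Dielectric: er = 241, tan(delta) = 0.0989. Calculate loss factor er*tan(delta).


Loss = 241 * 0.0989 = 23.835

23.835


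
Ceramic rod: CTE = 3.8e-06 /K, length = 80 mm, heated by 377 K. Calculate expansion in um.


dL = 3.8e-06 * 80 * 377 * 1000 = 114.608 um

114.608


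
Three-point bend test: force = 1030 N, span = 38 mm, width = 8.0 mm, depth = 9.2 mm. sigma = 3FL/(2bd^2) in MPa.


sigma = 3*1030*38/(2*8.0*9.2^2) = 86.7 MPa

86.7


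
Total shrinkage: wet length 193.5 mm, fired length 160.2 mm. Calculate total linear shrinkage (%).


TS = (193.5 - 160.2) / 193.5 * 100 = 17.21%

17.21


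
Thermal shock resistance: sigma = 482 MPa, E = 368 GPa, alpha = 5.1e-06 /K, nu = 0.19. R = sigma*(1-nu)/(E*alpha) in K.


R = 482*(1-0.19)/(368*1000*5.1e-06) = 208 K

208


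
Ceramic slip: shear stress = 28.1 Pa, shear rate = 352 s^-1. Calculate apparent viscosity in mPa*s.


eta = tau/gamma * 1000 = 28.1/352 * 1000 = 79.8 mPa*s

79.8


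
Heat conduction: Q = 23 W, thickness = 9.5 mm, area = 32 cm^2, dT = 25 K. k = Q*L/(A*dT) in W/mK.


k = 23*9.5/1000/(32/10000*25) = 2.73 W/mK

2.73


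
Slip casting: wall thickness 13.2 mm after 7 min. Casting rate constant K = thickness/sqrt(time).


K = 13.2 / sqrt(7) = 13.2 / 2.6458 = 4.989 mm/min^0.5

4.989


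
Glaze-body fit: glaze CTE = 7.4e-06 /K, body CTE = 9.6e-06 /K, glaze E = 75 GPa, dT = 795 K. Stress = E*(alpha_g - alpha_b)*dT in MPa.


Stress = 75*1000*(7.4e-06 - 9.6e-06)*795 = -131.2 MPa

-131.2


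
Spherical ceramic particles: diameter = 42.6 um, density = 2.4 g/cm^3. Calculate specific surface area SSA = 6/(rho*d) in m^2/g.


SSA = 6 / (2.4 * 42.6) = 0.059 m^2/g

0.059


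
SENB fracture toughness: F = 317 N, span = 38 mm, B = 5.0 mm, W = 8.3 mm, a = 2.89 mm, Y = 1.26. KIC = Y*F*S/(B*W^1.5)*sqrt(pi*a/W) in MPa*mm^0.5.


KIC = 1.26*317*38/(5.0*8.3^1.5)*sqrt(pi*2.89/8.3) = 132.77

132.77


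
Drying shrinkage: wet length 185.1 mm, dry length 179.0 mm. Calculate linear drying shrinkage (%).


DS = (185.1 - 179.0) / 185.1 * 100 = 3.3%

3.3


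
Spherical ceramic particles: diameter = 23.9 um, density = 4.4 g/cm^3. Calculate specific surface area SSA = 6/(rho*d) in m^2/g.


SSA = 6 / (4.4 * 23.9) = 0.057 m^2/g

0.057


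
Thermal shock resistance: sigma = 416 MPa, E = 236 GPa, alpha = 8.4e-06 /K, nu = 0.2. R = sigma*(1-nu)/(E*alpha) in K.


R = 416*(1-0.2)/(236*1000*8.4e-06) = 168 K

168


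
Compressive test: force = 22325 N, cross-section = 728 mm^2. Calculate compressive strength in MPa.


CS = 22325 / 728 = 30.7 MPa

30.7


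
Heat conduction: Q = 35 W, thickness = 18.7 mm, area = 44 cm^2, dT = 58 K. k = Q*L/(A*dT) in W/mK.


k = 35*18.7/1000/(44/10000*58) = 2.56 W/mK

2.56


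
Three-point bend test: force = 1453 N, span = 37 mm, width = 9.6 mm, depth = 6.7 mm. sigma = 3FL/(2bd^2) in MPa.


sigma = 3*1453*37/(2*9.6*6.7^2) = 187.1 MPa

187.1


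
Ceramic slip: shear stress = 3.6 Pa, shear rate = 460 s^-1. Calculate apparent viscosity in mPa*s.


eta = tau/gamma * 1000 = 3.6/460 * 1000 = 7.8 mPa*s

7.8


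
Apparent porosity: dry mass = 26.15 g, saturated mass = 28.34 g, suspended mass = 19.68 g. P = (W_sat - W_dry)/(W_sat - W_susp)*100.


P = (28.34 - 26.15) / (28.34 - 19.68) * 100 = 2.19 / 8.66 * 100 = 25.3%

25.3


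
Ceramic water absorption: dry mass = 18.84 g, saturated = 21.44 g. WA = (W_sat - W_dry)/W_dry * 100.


WA = (21.44 - 18.84) / 18.84 * 100 = 13.8%

13.8


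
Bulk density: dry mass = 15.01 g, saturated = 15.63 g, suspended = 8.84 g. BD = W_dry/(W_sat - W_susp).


BD = 15.01 / (15.63 - 8.84) = 15.01 / 6.79 = 2.211 g/cm^3

2.211


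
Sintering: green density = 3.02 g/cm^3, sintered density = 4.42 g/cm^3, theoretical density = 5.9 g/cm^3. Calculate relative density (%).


Relative = 4.42 / 5.9 * 100 = 74.9%

74.9


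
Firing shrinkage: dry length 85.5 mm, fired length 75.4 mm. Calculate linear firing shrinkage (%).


FS = (85.5 - 75.4) / 85.5 * 100 = 11.81%

11.81


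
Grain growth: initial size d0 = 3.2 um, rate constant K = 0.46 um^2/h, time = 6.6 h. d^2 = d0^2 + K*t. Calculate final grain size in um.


d^2 = 3.2^2 + 0.46*6.6 = 13.276
d = sqrt(13.276) = 3.64 um

3.64


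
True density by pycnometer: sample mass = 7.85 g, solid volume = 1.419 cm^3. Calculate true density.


TD = 7.85 / 1.419 = 5.532 g/cm^3

5.532


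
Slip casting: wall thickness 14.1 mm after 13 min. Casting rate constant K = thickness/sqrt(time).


K = 14.1 / sqrt(13) = 14.1 / 3.6056 = 3.911 mm/min^0.5

3.911


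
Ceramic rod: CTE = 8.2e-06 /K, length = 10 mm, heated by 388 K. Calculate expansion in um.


dL = 8.2e-06 * 10 * 388 * 1000 = 31.816 um

31.816


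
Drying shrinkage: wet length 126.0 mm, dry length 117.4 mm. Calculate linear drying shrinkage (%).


DS = (126.0 - 117.4) / 126.0 * 100 = 6.83%

6.83


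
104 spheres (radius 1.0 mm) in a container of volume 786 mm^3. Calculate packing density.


V_sphere = 4/3*pi*1.0^3 = 4.1888 mm^3
Total V = 104*4.1888 = 435.6352 mm^3
PD = 435.6352 / 786 = 0.554

0.554


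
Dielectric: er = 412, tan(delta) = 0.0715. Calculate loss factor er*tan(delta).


Loss = 412 * 0.0715 = 29.458

29.458


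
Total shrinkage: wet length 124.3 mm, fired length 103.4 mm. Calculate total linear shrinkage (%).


TS = (124.3 - 103.4) / 124.3 * 100 = 16.81%

16.81


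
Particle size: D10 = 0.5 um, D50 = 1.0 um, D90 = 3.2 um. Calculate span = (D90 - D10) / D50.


Span = (3.2 - 0.5) / 1.0 = 2.7 / 1.0 = 2.7

2.7


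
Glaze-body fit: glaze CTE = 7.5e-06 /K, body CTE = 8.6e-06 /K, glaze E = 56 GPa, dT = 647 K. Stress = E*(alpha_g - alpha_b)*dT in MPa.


Stress = 56*1000*(7.5e-06 - 8.6e-06)*647 = -39.9 MPa

-39.9


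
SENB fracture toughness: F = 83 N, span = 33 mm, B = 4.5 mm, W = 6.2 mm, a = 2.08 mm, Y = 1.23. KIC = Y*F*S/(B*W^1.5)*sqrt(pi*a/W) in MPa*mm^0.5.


KIC = 1.23*83*33/(4.5*6.2^1.5)*sqrt(pi*2.08/6.2) = 49.79

49.79


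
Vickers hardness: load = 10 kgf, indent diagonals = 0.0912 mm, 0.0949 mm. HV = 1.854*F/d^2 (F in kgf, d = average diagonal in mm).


d_avg = (0.0912+0.0949)/2 = 0.09305 mm
HV = 1.854*10/0.09305^2 = 2141

2141


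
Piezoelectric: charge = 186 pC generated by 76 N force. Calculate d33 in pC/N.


d33 = 186 / 76 = 2.4 pC/N

2.4


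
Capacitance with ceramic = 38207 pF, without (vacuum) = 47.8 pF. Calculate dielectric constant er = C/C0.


er = 38207 / 47.8 = 799.31

799.31


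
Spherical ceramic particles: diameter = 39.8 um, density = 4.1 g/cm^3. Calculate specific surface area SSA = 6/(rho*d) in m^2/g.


SSA = 6 / (4.1 * 39.8) = 0.037 m^2/g

0.037


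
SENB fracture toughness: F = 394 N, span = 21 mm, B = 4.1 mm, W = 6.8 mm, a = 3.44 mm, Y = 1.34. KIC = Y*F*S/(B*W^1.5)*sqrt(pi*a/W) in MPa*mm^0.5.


KIC = 1.34*394*21/(4.1*6.8^1.5)*sqrt(pi*3.44/6.8) = 192.25

192.25


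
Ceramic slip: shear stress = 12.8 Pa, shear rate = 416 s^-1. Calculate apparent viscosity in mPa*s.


eta = tau/gamma * 1000 = 12.8/416 * 1000 = 30.8 mPa*s

30.8


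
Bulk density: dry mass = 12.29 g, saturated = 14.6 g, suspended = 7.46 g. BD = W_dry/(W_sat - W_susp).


BD = 12.29 / (14.6 - 7.46) = 12.29 / 7.14 = 1.721 g/cm^3

1.721


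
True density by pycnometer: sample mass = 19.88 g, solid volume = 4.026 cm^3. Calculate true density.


TD = 19.88 / 4.026 = 4.938 g/cm^3

4.938


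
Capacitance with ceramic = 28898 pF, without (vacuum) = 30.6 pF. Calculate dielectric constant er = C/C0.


er = 28898 / 30.6 = 944.38

944.38


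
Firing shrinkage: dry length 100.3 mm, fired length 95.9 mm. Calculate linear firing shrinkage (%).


FS = (100.3 - 95.9) / 100.3 * 100 = 4.39%

4.39


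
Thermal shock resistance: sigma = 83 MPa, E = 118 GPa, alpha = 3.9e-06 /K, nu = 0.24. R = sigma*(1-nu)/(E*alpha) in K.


R = 83*(1-0.24)/(118*1000*3.9e-06) = 137 K

137


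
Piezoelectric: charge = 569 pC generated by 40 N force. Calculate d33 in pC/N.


d33 = 569 / 40 = 14.2 pC/N

14.2


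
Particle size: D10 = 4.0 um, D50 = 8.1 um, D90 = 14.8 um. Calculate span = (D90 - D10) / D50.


Span = (14.8 - 4.0) / 8.1 = 10.8 / 8.1 = 1.333

1.333


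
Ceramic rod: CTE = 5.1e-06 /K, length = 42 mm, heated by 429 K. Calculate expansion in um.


dL = 5.1e-06 * 42 * 429 * 1000 = 91.892 um

91.892


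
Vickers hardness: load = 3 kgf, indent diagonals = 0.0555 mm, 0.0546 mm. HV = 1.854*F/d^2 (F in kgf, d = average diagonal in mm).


d_avg = (0.0555+0.0546)/2 = 0.05505 mm
HV = 1.854*3/0.05505^2 = 1835

1835


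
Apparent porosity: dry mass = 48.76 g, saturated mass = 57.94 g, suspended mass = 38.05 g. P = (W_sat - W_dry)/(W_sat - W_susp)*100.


P = (57.94 - 48.76) / (57.94 - 38.05) * 100 = 9.18 / 19.89 * 100 = 46.2%

46.2


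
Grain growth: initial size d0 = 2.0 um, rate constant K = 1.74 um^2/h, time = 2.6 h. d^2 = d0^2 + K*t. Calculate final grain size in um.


d^2 = 2.0^2 + 1.74*2.6 = 8.524
d = sqrt(8.524) = 2.92 um

2.92


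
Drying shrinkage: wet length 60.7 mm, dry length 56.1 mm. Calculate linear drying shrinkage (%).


DS = (60.7 - 56.1) / 60.7 * 100 = 7.58%

7.58


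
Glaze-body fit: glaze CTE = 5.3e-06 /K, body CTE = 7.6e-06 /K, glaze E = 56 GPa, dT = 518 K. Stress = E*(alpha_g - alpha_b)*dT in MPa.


Stress = 56*1000*(5.3e-06 - 7.6e-06)*518 = -66.7 MPa

-66.7


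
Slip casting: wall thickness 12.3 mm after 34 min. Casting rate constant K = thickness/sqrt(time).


K = 12.3 / sqrt(34) = 12.3 / 5.831 = 2.109 mm/min^0.5

2.109


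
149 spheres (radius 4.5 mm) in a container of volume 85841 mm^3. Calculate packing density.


V_sphere = 4/3*pi*4.5^3 = 381.7035 mm^3
Total V = 149*381.7035 = 56873.8215 mm^3
PD = 56873.8215 / 85841 = 0.663

0.663


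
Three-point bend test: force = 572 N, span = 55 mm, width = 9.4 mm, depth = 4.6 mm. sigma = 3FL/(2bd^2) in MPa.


sigma = 3*572*55/(2*9.4*4.6^2) = 237.3 MPa

237.3


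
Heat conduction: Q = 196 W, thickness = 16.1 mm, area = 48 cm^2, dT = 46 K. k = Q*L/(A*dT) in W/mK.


k = 196*16.1/1000/(48/10000*46) = 14.29 W/mK

14.29
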